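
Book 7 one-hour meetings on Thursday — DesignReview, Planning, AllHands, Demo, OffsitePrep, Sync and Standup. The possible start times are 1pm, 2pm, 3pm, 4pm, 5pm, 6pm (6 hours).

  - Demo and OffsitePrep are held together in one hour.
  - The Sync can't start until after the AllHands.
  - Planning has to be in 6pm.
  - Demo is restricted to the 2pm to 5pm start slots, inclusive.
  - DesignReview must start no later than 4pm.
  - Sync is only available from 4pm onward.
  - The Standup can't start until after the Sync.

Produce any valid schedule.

Standup=5pm, Sync=4pm, DesignReview=1pm, OffsitePrep=2pm, Planning=6pm, Demo=2pm, AllHands=1pm

Checking: AllHands(1pm) before Sync(4pm); Sync(4pm) before Standup(5pm); Demo = OffsitePrep = 2pm; Sync=4pm in [4pm,6pm]; DesignReview=1pm in [1pm,4pm]; Demo=2pm in [2pm,5pm]; Planning=6pm in [6pm,6pm].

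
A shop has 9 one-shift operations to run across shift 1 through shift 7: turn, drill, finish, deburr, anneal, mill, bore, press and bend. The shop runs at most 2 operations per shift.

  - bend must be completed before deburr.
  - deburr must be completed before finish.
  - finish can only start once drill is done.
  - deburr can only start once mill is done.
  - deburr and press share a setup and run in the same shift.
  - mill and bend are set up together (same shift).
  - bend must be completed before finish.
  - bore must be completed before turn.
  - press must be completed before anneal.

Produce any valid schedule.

finish=shift 4, deburr=shift 2, drill=shift 3, press=shift 2, turn=shift 4, bore=shift 3, anneal=shift 5, bend=shift 1, mill=shift 1

Checking: mill(shift 1) before deburr(shift 2); deburr(shift 2) before finish(shift 4); bore(shift 3) before turn(shift 4); bend(shift 1) before deburr(shift 2); press(shift 2) before anneal(shift 5); bend(shift 1) before finish(shift 4); drill(shift 3) before finish(shift 4); deburr = press = shift 2; mill = bend = shift 1; max 2 per shift (cap 2).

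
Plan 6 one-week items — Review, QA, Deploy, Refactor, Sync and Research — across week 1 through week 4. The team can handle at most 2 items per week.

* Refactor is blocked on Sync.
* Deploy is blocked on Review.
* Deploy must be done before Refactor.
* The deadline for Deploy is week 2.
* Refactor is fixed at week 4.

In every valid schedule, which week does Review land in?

Downstream work caps Review at week 1.
So Review is pinned to week 1.

week 1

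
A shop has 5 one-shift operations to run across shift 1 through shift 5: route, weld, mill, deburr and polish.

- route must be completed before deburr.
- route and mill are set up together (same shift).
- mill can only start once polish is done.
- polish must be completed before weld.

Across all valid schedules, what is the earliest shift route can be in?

shift 2

Route must be in the same shift as mill, which can't be before shift 2, so route is at least shift 2; downstream work caps route at shift 4.
route at shift 2 is achievable: polish=shift 1; mill=shift 2; weld=shift 2; route=shift 2; deburr=shift 3.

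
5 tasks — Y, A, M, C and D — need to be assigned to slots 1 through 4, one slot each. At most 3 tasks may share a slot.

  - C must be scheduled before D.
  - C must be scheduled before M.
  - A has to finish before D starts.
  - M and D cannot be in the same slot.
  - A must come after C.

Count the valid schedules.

28

Splitting on Y: it can be 1 (7), 2 (7), 3 (7), 4 (7). Listing each branch's schedules as (A, M, C, D):
Y=1: (2,2,1,3) (2,2,1,4) (2,3,1,4) (2,4,1,3) (3,2,1,4) (3,3,1,4) (3,3,2,4) — 7.
Y=2: (2,2,1,3) (2,2,1,4) (2,3,1,4) (2,4,1,3) (3,2,1,4) (3,3,1,4) (3,3,2,4) — 7.
Y=3: (2,2,1,3) (2,2,1,4) (2,3,1,4) (2,4,1,3) (3,2,1,4) (3,3,1,4) (3,3,2,4) — 7.
Y=4: (2,2,1,3) (2,2,1,4) (2,3,1,4) (2,4,1,3) (3,2,1,4) (3,3,1,4) (3,3,2,4) — 7.
Summing: 7 + 7 + 7 + 7 = 28.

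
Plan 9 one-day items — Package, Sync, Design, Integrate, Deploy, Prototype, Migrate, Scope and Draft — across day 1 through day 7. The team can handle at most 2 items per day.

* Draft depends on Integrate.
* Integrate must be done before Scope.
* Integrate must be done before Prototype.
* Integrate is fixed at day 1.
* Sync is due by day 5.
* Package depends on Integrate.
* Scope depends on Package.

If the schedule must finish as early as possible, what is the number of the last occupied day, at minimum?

day 5

The precedence chain requires at least 3 distinct days.
With at most 2 per day and 9 work items, at least 5 days are needed.
5 works (last occupied day: day 5): for example Package=day 2; Design=day 4; Integrate=day 1; Prototype=day 2; Deploy=day 4; Draft=day 3; Migrate=day 5; Scope=day 3; Sync=day 1.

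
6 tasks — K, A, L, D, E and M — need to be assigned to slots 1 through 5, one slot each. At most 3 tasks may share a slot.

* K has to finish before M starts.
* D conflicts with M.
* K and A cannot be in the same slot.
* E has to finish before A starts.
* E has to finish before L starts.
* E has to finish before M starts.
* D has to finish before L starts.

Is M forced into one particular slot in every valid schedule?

M can be 2 (e.g. A -> 2; L -> 2; M -> 2; D -> 1; E -> 1; K -> 1) or 3 (e.g. D in 1, A in 2, L in 2, K in 1, E in 1, M in 3).

No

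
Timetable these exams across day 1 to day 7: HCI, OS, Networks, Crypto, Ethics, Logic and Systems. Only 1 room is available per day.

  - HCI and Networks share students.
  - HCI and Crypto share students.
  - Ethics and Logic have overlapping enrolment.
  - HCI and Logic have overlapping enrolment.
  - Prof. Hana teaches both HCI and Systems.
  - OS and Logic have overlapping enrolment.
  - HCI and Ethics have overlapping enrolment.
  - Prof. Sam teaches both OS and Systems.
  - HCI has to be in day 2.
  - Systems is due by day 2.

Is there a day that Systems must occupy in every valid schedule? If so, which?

Systems's window is day 1–day 2.
HCI is fixed at day 2, and Systems can't share a day with HCI.
So Systems must be day 1.

day 1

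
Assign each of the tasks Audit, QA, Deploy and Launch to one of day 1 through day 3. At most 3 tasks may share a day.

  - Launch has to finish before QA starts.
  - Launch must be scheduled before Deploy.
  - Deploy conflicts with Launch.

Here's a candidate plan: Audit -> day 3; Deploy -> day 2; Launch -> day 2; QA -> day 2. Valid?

No — it violates: Deploy conflicts with Launch

Deploy conflicts with Launch — violated.
Launch must be scheduled before Deploy — violated.
At most 3 tasks may share a day — holds.
Launch has to finish before QA starts — violated.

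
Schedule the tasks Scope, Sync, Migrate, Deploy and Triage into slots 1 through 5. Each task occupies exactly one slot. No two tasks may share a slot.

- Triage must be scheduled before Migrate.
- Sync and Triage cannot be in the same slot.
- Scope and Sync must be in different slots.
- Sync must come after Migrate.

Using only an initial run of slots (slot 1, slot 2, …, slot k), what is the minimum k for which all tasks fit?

The precedence chain requires at least 3 distinct slots.
With at most 1 per slot and 5 tasks, at least 5 slots are needed.
5 works (last occupied slot: 5): for example Deploy in 5, Migrate in 2, Triage in 1, Sync in 3, Scope in 4.

5 slots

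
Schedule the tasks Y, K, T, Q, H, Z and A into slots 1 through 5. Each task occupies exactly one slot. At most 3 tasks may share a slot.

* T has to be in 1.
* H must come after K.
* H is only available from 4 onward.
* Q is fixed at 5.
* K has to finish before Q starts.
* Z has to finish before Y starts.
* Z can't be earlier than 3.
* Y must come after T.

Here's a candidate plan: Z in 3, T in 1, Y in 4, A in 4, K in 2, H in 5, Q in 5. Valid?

T has to be in 1 — holds.
Q is fixed at 5 — holds.
Z can't be earlier than 3 — holds.
Z has to finish before Y starts — holds.
H is only available from 4 onward — holds.
K has to finish before Q starts — holds.
At most 3 tasks may share a slot — holds.
H must come after K — holds.
Y must come after T — holds.

Valid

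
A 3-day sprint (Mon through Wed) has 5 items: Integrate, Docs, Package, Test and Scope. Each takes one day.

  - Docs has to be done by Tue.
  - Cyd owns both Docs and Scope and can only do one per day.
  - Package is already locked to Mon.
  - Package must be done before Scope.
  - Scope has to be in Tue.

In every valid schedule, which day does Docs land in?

Mon

Docs's window is Mon–Tue.
Scope is fixed at Tue, and Docs can't share a day with Scope.
So Docs must be Mon.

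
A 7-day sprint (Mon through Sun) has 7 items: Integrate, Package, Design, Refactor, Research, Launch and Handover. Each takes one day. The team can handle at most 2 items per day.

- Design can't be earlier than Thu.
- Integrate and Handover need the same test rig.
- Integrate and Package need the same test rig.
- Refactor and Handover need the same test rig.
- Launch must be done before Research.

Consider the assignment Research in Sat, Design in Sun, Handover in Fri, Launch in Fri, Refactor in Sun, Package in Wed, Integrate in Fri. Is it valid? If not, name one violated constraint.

No — it violates: Integrate and Handover need the same test rig

Design can't be earlier than Thu — holds.
Integrate and Package need the same test rig — holds.
Refactor and Handover need the same test rig — holds.
Launch must be done before Research — holds.
The team can handle at most 2 items per day — violated.
Integrate and Handover need the same test rig — violated.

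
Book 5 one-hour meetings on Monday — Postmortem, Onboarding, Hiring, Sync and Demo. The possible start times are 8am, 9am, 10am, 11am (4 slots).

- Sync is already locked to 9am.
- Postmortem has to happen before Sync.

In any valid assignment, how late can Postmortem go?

Downstream work caps Postmortem at 8am.
Postmortem at 8am is achievable: Postmortem=8am, Hiring=8am, Onboarding=8am, Sync=9am, Demo=8am.

8am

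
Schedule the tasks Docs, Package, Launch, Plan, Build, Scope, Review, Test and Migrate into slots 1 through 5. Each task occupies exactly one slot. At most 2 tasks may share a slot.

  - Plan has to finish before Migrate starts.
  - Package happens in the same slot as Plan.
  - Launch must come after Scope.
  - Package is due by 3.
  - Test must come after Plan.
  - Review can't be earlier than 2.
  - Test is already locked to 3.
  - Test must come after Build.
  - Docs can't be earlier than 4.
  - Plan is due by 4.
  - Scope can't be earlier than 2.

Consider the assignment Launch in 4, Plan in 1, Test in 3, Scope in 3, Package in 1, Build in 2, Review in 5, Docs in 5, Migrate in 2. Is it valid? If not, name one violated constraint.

Yes, all constraints hold

At most 2 tasks may share a slot — holds.
Review can't be earlier than 2 — holds.
Test is already locked to 3 — holds.
Package happens in the same slot as Plan — holds.
Plan has to finish before Migrate starts — holds.
Scope can't be earlier than 2 — holds.
Test must come after Build — holds.
Launch must come after Scope — holds.
Package is due by 3 — holds.
Test must come after Plan — holds.
Plan is due by 4 — holds.
Docs can't be earlier than 4 — holds.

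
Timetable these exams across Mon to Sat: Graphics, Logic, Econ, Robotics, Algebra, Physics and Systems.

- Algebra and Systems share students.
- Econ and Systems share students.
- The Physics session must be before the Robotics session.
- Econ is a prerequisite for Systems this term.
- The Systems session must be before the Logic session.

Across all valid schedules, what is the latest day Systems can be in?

Precedence pushes Systems to at least Tue; downstream work caps Systems at Fri.
Systems at Fri is achievable: Systems -> Fri, Robotics -> Tue, Algebra -> Mon, Logic -> Sat, Physics -> Mon, Econ -> Mon, Graphics -> Mon.

Fri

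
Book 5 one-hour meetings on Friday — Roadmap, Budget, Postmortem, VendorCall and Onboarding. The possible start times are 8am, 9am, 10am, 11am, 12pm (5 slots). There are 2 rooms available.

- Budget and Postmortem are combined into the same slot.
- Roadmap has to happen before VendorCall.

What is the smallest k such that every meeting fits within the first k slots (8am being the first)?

The precedence chain requires at least 2 distinct slots.
With at most 2 per slot and 5 meetings, at least 3 slots are needed.
3 works (last occupied slot: 10am): for example Budget=10am; Onboarding=8am; Postmortem=10am; Roadmap=8am; VendorCall=9am.

3 slots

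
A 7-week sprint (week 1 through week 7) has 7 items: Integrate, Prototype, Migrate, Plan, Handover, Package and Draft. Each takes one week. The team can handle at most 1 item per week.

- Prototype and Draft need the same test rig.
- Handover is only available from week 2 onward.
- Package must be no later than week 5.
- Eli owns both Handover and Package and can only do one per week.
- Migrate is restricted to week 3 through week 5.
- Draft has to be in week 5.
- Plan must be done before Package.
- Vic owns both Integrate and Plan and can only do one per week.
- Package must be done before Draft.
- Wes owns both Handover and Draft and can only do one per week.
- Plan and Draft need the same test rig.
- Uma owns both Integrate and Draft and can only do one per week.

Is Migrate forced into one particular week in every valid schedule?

Migrate can be week 3 (e.g. Draft=week 5; Plan=week 1; Prototype=week 7; Migrate=week 3; Package=week 2; Handover=week 4; Integrate=week 6) or week 4 (e.g. Package=week 2, Prototype=week 7, Plan=week 1, Draft=week 5, Handover=week 3, Migrate=week 4, Integrate=week 6).

No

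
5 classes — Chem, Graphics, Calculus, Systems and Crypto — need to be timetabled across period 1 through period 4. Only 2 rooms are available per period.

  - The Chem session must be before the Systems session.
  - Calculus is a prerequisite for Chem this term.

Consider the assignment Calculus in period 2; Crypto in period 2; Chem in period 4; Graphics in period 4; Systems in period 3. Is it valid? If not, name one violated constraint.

Invalid. The Chem session must be before the Systems session.

The Chem session must be before the Systems session — violated.
Calculus is a prerequisite for Chem this term — holds.
Only 2 rooms are available per period — holds.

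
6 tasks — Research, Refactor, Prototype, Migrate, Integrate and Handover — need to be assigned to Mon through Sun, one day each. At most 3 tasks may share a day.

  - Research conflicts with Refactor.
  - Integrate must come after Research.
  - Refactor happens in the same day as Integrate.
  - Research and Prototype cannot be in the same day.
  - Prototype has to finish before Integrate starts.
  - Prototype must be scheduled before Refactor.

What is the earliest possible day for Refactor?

Wed

Precedence pushes Refactor to at least Tue.
Refactor at Wed is achievable: Prototype -> Mon, Handover -> Mon, Refactor -> Wed, Integrate -> Wed, Migrate -> Mon, Research -> Tue.
Nothing earlier works — the conflict and capacity constraints rule out every day before Wed.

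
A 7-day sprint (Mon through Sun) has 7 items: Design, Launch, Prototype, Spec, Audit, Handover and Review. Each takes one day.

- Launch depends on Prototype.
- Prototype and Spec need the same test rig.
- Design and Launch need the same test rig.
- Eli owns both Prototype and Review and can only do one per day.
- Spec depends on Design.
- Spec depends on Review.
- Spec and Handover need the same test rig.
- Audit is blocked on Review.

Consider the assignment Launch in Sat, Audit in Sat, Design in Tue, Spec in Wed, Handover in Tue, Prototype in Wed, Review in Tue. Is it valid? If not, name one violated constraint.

No — it violates: Prototype and Spec need the same test rig

Design and Launch need the same test rig — holds.
Eli owns both Prototype and Review and can only do one per day — holds.
Prototype and Spec need the same test rig — violated.
Launch depends on Prototype — holds.
Spec and Handover need the same test rig — holds.
Spec depends on Review — holds.
Audit is blocked on Review — holds.
Spec depends on Design — holds.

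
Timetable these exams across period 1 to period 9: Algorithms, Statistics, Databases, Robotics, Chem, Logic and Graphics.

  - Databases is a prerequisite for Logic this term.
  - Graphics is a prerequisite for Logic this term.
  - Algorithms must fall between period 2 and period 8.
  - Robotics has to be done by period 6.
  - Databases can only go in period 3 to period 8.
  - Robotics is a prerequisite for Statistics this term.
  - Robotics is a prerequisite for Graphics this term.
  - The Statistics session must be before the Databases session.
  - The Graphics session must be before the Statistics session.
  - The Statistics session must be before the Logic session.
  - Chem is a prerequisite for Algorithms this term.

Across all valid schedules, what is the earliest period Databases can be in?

period 4

Databases is available from period 3; precedence pushes Databases to at least period 4; Databases's own window allows nothing later than period 8.
Databases at period 4 is achievable: Logic in period 5; Chem in period 1; Statistics in period 3; Databases in period 4; Robotics in period 1; Graphics in period 2; Algorithms in period 2.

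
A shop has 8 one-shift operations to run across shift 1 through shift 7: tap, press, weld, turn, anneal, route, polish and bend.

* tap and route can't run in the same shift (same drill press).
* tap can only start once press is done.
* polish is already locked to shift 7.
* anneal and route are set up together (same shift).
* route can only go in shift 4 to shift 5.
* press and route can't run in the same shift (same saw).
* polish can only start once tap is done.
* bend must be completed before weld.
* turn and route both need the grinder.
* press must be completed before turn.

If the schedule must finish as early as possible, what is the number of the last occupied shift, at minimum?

The precedence chain requires at least 3 distinct shifts.
polish can't be placed before shift 7, so the schedule must run through at least shift 7.
7 works (last occupied shift: shift 7): for example route -> shift 4, polish -> shift 7, bend -> shift 1, press -> shift 1, turn -> shift 2, anneal -> shift 4, weld -> shift 2, tap -> shift 2.

7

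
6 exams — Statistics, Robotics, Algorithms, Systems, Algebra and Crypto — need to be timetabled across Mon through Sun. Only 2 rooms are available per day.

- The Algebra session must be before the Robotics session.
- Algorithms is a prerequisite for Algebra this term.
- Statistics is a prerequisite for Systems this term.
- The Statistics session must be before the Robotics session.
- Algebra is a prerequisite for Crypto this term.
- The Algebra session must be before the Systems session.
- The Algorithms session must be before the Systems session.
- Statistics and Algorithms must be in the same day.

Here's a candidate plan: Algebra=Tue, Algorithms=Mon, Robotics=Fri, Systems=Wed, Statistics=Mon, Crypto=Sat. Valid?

The Algebra session must be before the Robotics session — holds.
The Algorithms session must be before the Systems session — holds.
The Statistics session must be before the Robotics session — holds.
Statistics and Algorithms must be in the same day — holds.
The Algebra session must be before the Systems session — holds.
Statistics is a prerequisite for Systems this term — holds.
Algorithms is a prerequisite for Algebra this term — holds.
Algebra is a prerequisite for Crypto this term — holds.
Only 2 rooms are available per day — holds.

Yes, all constraints hold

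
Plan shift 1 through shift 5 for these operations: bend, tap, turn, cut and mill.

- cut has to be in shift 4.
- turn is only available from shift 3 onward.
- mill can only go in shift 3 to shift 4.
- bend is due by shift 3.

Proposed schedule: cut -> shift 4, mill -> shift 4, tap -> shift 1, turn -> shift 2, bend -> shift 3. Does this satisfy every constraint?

Invalid. turn is only available from shift 3 onward.

bend is due by shift 3 — holds.
cut has to be in shift 4 — holds.
turn is only available from shift 3 onward — violated.
mill can only go in shift 3 to shift 4 — holds.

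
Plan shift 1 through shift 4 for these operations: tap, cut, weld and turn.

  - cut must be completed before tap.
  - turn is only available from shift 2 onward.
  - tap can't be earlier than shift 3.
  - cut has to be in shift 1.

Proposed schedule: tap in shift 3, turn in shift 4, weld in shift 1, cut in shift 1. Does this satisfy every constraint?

Yes, all constraints hold

turn is only available from shift 2 onward — holds.
cut has to be in shift 1 — holds.
tap can't be earlier than shift 3 — holds.
cut must be completed before tap — holds.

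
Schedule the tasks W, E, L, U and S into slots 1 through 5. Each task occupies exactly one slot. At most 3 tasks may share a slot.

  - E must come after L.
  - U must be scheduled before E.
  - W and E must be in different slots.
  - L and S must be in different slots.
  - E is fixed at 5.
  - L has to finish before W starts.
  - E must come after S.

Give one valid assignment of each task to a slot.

L in 1, U in 1, W in 2, S in 2, E in 5

Checking: U(1) before E(5); L(1) before E(5); S(2) before E(5); L(1) before W(2); L(1) != S(2); W(2) != E(5); E=5 in [5,5]; max 2 per slot (cap 3).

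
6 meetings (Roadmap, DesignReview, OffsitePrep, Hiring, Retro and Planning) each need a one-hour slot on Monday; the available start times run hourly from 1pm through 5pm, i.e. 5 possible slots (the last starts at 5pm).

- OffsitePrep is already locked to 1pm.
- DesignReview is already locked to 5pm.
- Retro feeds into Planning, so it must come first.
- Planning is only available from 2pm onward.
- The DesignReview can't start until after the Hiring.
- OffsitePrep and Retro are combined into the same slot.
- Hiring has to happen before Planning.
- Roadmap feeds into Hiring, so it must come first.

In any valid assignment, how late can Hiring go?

Precedence pushes Hiring to at least 2pm; downstream work caps Hiring at 4pm.
Hiring at 4pm is achievable: Retro=1pm, Hiring=4pm, DesignReview=5pm, Roadmap=1pm, OffsitePrep=1pm, Planning=5pm.

4pm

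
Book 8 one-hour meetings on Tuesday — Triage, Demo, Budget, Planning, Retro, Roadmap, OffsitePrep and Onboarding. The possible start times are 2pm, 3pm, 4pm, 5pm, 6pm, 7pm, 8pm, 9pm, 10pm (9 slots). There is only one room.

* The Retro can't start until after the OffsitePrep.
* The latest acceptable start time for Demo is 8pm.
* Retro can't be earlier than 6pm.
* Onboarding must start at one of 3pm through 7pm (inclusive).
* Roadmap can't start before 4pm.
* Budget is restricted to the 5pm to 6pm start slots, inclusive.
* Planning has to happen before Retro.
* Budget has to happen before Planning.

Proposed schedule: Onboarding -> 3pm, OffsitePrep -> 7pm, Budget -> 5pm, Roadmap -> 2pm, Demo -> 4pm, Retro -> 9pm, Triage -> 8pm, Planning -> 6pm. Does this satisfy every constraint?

Budget has to happen before Planning — holds.
Planning has to happen before Retro — holds.
Onboarding must start at one of 3pm through 7pm (inclusive) — holds.
Budget is restricted to the 5pm to 6pm start slots, inclusive — holds.
Retro can't be earlier than 6pm — holds.
Roadmap can't start before 4pm — violated.
There is only one room — holds.
The latest acceptable start time for Demo is 8pm — holds.
The Retro can't start until after the OffsitePrep — holds.

No — it violates: Roadmap can't start before 4pm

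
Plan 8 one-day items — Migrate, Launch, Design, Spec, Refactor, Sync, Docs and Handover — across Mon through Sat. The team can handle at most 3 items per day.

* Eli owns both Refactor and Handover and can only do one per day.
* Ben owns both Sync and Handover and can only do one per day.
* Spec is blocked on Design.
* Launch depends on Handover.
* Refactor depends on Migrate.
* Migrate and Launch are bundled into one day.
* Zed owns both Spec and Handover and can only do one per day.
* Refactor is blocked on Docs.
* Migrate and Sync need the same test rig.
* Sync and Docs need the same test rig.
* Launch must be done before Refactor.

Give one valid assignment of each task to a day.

Spec -> Tue, Design -> Mon, Docs -> Mon, Launch -> Tue, Sync -> Wed, Handover -> Mon, Refactor -> Wed, Migrate -> Tue

Checking: Handover(Mon) before Launch(Tue); Docs(Mon) before Refactor(Wed); Migrate(Tue) before Refactor(Wed); Launch(Tue) before Refactor(Wed); Design(Mon) before Spec(Tue); Spec(Tue) != Handover(Mon); Sync(Wed) != Handover(Mon); Sync(Wed) != Docs(Mon); Refactor(Wed) != Handover(Mon); Migrate(Tue) != Sync(Wed); Migrate = Launch = Tue; max 3 per day (cap 3).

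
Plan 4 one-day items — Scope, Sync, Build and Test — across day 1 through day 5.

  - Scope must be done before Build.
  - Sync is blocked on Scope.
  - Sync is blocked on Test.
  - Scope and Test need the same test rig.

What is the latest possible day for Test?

Downstream work caps Test at day 4.
Test at day 4 is achievable: Build in day 2, Scope in day 1, Sync in day 5, Test in day 4.

day 4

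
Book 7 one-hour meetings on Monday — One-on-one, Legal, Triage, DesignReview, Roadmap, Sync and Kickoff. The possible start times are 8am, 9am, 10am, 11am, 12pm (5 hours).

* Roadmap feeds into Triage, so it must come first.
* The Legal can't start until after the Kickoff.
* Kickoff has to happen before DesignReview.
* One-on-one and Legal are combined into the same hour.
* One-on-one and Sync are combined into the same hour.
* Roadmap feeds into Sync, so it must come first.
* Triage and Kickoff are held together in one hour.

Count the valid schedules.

Splitting on One-on-one: it can be 10am (3), 11am (7), 12pm (10). Listing each branch's schedules as (Legal, Triage, DesignReview, Roadmap, Sync, Kickoff):
One-on-one=10am: (10am,9am,10am,8am,10am,9am) (10am,9am,11am,8am,10am,9am) (10am,9am,12pm,8am,10am,9am) — 3.
One-on-one=11am: (11am,9am,10am,8am,11am,9am) (11am,9am,11am,8am,11am,9am) (11am,9am,12pm,8am,11am,9am) (11am,10am,11am,8am,11am,10am) (11am,10am,11am,9am,11am,10am) (11am,10am,12pm,8am,11am,10am) (11am,10am,12pm,9am,11am,10am) — 7.
One-on-one=12pm: (12pm,9am,10am,8am,12pm,9am) (12pm,9am,11am,8am,12pm,9am) (12pm,9am,12pm,8am,12pm,9am) (12pm,10am,11am,8am,12pm,10am) (12pm,10am,11am,9am,12pm,10am) (12pm,10am,12pm,8am,12pm,10am) (12pm,10am,12pm,9am,12pm,10am) (12pm,11am,12pm,8am,12pm,11am) (12pm,11am,12pm,9am,12pm,11am) (12pm,11am,12pm,10am,12pm,11am) — 10.
Summing: 3 + 7 + 10 = 20.

20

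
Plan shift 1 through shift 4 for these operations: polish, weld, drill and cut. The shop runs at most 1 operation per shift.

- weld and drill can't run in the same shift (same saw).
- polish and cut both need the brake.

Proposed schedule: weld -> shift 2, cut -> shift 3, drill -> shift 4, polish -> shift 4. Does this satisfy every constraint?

No. The shop runs at most 1 operation per shift is not satisfied.

weld and drill can't run in the same shift (same saw) — holds.
polish and cut both need the brake — holds.
The shop runs at most 1 operation per shift — violated.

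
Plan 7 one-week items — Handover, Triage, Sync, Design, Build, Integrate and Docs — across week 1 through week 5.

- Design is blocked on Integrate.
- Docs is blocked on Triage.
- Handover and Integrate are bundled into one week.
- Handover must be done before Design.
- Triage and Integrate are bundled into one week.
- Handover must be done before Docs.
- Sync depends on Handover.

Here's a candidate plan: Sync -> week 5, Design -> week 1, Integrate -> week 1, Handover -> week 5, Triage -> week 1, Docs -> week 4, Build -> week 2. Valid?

Handover must be done before Design — violated.
Design is blocked on Integrate — violated.
Sync depends on Handover — violated.
Handover must be done before Docs — violated.
Triage and Integrate are bundled into one week — holds.
Docs is blocked on Triage — holds.
Handover and Integrate are bundled into one week — violated.

Invalid. Handover must be done before Design.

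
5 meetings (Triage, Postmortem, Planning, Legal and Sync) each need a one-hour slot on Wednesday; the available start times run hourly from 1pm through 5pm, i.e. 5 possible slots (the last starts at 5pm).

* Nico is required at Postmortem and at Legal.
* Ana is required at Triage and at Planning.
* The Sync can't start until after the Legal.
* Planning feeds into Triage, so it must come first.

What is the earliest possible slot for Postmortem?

Postmortem at 1pm is achievable: Triage=2pm; Legal=2pm; Planning=1pm; Sync=3pm; Postmortem=1pm.

1pm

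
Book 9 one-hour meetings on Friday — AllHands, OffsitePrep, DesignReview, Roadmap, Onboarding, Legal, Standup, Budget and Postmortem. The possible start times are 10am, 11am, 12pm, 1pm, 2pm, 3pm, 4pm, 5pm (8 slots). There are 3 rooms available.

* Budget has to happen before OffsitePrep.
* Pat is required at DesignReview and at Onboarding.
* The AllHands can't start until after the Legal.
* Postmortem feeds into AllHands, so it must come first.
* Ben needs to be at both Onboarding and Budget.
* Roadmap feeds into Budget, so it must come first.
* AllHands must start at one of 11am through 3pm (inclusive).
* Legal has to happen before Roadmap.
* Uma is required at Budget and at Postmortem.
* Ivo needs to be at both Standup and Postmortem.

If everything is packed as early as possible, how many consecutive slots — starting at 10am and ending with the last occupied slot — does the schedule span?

The precedence chain requires at least 4 distinct slots.
With at most 3 per slot and 9 meetings, at least 3 slots are needed.
4 works (last occupied slot: 1pm): for example Budget -> 12pm, Onboarding -> 11am, Standup -> 12pm, DesignReview -> 10am, Postmortem -> 10am, Roadmap -> 11am, Legal -> 10am, OffsitePrep -> 1pm, AllHands -> 11am.

4 slots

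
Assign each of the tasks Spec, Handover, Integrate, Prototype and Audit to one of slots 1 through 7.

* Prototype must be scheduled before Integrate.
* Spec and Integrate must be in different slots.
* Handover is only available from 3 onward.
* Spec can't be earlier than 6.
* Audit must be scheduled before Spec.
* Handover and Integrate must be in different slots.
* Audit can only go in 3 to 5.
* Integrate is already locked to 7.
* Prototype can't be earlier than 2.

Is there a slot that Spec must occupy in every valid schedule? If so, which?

6

Spec's window is 6–7.
Integrate is fixed at 7, and Spec can't share a slot with Integrate.
So Spec must be 6.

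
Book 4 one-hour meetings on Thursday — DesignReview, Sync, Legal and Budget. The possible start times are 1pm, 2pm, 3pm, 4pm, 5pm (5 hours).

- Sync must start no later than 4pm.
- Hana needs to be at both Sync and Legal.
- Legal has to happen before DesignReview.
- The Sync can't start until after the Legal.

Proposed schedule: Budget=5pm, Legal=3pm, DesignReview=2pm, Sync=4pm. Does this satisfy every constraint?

No — it violates: Legal has to happen before DesignReview

Legal has to happen before DesignReview — violated.
Hana needs to be at both Sync and Legal — holds.
Sync must start no later than 4pm — holds.
The Sync can't start until after the Legal — holds.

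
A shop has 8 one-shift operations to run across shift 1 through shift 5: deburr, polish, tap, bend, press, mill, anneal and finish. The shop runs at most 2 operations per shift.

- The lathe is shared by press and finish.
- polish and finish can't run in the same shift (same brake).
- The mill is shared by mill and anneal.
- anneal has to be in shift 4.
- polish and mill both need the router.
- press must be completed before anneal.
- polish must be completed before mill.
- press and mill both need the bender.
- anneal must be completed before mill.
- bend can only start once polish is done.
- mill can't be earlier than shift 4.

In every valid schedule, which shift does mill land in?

shift 5

mill's window is shift 4–shift 5.
anneal is fixed at shift 4, and mill can't share a shift with anneal.
So mill must be shift 5.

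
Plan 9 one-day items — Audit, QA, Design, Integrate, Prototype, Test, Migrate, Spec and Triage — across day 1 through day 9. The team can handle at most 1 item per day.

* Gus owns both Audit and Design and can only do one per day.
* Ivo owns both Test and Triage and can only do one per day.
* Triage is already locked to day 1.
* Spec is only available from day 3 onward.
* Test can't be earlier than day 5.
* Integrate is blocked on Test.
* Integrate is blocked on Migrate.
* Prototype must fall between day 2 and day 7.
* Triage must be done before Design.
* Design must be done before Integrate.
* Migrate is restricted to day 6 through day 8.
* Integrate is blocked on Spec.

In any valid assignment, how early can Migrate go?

day 6

Migrate is available from day 6; Migrate's own window allows nothing later than day 8.
Migrate at day 6 is achievable: Triage -> day 1, Test -> day 5, Audit -> day 8, Design -> day 4, Integrate -> day 7, Spec -> day 3, Migrate -> day 6, QA -> day 9, Prototype -> day 2.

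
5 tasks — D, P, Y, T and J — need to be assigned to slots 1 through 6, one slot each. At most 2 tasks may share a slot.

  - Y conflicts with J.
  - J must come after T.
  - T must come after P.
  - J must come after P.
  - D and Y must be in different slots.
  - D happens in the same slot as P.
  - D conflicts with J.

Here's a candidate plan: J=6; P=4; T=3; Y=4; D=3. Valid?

D happens in the same slot as P — violated.
D and Y must be in different slots — holds.
D conflicts with J — holds.
J must come after P — holds.
At most 2 tasks may share a slot — holds.
T must come after P — violated.
J must come after T — holds.
Y conflicts with J — holds.

No — it violates: T must come after P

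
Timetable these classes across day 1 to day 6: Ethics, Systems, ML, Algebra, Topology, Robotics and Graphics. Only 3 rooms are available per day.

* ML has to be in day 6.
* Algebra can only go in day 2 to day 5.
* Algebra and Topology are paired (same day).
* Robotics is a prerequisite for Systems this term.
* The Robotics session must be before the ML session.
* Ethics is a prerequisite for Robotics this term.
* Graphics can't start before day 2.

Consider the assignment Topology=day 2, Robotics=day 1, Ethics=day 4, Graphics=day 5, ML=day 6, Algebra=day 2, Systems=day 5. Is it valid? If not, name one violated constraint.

ML has to be in day 6 — holds.
Graphics can't start before day 2 — holds.
Algebra and Topology are paired (same day) — holds.
Robotics is a prerequisite for Systems this term — holds.
The Robotics session must be before the ML session — holds.
Algebra can only go in day 2 to day 5 — holds.
Ethics is a prerequisite for Robotics this term — violated.
Only 3 rooms are available per day — holds.

Invalid. Ethics is a prerequisite for Robotics this term.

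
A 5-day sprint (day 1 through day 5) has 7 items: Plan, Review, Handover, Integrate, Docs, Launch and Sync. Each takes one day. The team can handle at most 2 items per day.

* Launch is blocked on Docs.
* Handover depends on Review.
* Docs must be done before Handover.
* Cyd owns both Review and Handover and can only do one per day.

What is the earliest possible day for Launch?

day 2

Precedence pushes Launch to at least day 2.
Launch at day 2 is achievable: Handover -> day 2; Docs -> day 1; Plan -> day 3; Launch -> day 2; Review -> day 1; Integrate -> day 3; Sync -> day 4.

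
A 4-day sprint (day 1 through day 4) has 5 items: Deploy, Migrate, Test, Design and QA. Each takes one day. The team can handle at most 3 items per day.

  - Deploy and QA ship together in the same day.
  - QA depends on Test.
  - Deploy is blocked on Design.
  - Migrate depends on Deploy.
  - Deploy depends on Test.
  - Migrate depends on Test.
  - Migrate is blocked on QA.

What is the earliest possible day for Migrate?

day 3

Precedence pushes Migrate to at least day 3.
Migrate at day 3 is achievable: Design -> day 1, Test -> day 1, Deploy -> day 2, QA -> day 2, Migrate -> day 3.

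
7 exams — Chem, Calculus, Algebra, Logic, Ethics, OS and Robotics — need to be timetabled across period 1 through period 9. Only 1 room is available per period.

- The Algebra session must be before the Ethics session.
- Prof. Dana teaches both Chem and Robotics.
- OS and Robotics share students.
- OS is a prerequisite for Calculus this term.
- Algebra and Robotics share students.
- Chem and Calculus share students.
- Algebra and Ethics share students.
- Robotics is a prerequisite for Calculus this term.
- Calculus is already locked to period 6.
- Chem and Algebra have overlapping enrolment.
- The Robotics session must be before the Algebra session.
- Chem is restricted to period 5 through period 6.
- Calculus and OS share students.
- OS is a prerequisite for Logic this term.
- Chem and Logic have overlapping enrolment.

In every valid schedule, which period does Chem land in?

period 5

Chem's window is period 5–period 6.
Calculus is fixed at period 6, and Chem can't share a period with Calculus.
So Chem must be period 5.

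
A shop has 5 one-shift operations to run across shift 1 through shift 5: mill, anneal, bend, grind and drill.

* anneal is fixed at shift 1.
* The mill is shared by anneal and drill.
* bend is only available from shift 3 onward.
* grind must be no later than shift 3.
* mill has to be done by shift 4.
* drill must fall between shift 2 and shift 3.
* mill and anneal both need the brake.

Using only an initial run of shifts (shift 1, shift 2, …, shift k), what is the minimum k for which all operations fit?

bend can't be placed before shift 3, so the schedule must run through at least shift 3.
3 works (last occupied shift: shift 3): for example mill in shift 2, bend in shift 3, drill in shift 2, anneal in shift 1, grind in shift 1.

3 shifts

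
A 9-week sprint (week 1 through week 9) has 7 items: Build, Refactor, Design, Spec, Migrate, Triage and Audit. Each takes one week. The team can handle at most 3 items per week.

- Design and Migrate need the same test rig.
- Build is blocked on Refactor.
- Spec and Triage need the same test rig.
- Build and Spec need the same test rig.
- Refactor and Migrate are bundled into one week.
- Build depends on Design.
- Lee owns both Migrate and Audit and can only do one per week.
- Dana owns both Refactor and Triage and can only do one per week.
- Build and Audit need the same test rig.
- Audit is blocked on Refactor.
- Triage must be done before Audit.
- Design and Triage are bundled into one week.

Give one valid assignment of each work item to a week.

Triage=week 2; Design=week 2; Build=week 3; Audit=week 4; Spec=week 1; Refactor=week 1; Migrate=week 1

Checking: Refactor(week 1) before Audit(week 4); Refactor(week 1) before Build(week 3); Triage(week 2) before Audit(week 4); Design(week 2) before Build(week 3); Build(week 3) != Spec(week 1); Migrate(week 1) != Audit(week 4); Refactor(week 1) != Triage(week 2); Spec(week 1) != Triage(week 2); Build(week 3) != Audit(week 4); Design(week 2) != Migrate(week 1); Design = Triage = week 2; Refactor = Migrate = week 1; max 3 per week (cap 3).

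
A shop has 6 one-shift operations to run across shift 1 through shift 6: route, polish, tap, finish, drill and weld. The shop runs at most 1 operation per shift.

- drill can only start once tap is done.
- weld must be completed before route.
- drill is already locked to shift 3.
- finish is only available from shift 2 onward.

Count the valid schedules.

21

Splitting on route: it can be shift 4 (4), shift 5 (7), shift 6 (10). Listing each branch's schedules as (polish, tap, finish, drill, weld) by shift number:
route=shift 4: (5,1,6,3,2) (5,2,6,3,1) (6,1,5,3,2) (6,2,5,3,1) — 4.
route=shift 5: (1,2,6,3,4) (2,1,6,3,4) (4,1,6,3,2) (4,2,6,3,1) (6,1,2,3,4) (6,1,4,3,2) (6,2,4,3,1) — 7.
route=shift 6: (1,2,4,3,5) (1,2,5,3,4) (2,1,4,3,5) (2,1,5,3,4) (4,1,2,3,5) (4,1,5,3,2) (4,2,5,3,1) (5,1,2,3,4) (5,1,4,3,2) (5,2,4,3,1) — 10.
Summing: 4 + 7 + 10 = 21.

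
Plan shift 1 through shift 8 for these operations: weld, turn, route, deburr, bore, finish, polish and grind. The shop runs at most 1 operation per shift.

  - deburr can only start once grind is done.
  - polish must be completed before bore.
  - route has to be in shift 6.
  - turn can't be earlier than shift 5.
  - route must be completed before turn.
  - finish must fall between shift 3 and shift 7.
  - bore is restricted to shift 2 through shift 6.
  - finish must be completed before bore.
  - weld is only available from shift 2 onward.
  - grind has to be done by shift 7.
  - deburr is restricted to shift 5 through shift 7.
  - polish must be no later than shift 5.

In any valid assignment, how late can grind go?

Grind's own window allows nothing later than shift 7; downstream work caps grind at shift 6.
grind at shift 5 is achievable: deburr in shift 7, weld in shift 2, bore in shift 4, route in shift 6, finish in shift 3, polish in shift 1, turn in shift 8, grind in shift 5.
Nothing later works — the capacity limit rule out every shift after shift 5.

shift 5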